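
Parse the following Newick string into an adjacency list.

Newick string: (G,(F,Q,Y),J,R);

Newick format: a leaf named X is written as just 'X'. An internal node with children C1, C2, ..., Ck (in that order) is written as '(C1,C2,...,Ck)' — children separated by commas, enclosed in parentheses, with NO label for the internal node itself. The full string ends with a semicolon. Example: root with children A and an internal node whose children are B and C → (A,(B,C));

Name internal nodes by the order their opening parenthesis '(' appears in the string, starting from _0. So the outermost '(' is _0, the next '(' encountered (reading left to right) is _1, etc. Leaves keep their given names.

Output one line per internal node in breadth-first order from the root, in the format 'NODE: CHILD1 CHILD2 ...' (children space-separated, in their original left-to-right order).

Answer: _0: G _1 J R
_1: F Q Y

Derivation:
Input: (G,(F,Q,Y),J,R);
Scanning left-to-right, naming '(' by encounter order:
  pos 0: '(' -> open internal node _0 (depth 1)
  pos 3: '(' -> open internal node _1 (depth 2)
  pos 9: ')' -> close internal node _1 (now at depth 1)
  pos 14: ')' -> close internal node _0 (now at depth 0)
Total internal nodes: 2
BFS adjacency from root:
  _0: G _1 J R
  _1: F Q Y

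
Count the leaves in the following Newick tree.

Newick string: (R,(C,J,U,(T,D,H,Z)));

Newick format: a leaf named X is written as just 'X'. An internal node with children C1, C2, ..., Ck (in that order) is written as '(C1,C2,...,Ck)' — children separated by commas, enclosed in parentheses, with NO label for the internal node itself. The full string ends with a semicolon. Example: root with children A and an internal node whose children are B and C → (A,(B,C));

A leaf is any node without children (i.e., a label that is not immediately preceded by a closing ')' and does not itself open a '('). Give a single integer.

Answer: 8

Derivation:
Newick: (R,(C,J,U,(T,D,H,Z)));
Scan left-to-right; a leaf is any maximal label run not followed by '(':
  pos 1: leaf 'R' → count = 1
  pos 4: leaf 'C' → count = 2
  pos 6: leaf 'J' → count = 3
  pos 8: leaf 'U' → count = 4
  pos 11: leaf 'T' → count = 5
  pos 13: leaf 'D' → count = 6
  pos 15: leaf 'H' → count = 7
  pos 17: leaf 'Z' → count = 8
Total leaves: 8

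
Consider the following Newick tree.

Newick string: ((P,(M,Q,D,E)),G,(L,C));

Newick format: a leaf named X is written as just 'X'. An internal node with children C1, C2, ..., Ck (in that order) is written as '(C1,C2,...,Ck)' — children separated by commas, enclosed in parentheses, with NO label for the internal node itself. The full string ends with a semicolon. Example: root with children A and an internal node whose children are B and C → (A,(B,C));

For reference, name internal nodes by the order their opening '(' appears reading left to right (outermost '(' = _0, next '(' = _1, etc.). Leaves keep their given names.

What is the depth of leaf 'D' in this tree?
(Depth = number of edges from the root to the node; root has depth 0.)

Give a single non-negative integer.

Answer: 3

Derivation:
Newick: ((P,(M,Q,D,E)),G,(L,C));
Naming internals by '(' encounter order: outermost '(' = _0, next = _1, ...
Query node: D
Path from root: _0 -> _1 -> _2 -> D
Depth of D: 3 (number of edges from root)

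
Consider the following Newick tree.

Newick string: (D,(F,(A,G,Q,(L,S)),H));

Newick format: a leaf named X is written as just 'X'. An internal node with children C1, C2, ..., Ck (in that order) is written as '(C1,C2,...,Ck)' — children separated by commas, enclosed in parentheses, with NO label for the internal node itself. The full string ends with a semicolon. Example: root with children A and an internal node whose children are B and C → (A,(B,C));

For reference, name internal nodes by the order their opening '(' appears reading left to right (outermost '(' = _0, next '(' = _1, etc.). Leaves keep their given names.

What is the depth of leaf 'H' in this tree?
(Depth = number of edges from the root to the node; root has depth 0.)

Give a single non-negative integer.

Newick: (D,(F,(A,G,Q,(L,S)),H));
Naming internals by '(' encounter order: outermost '(' = _0, next = _1, ...
Query node: H
Path from root: _0 -> _1 -> H
Depth of H: 2 (number of edges from root)

Answer: 2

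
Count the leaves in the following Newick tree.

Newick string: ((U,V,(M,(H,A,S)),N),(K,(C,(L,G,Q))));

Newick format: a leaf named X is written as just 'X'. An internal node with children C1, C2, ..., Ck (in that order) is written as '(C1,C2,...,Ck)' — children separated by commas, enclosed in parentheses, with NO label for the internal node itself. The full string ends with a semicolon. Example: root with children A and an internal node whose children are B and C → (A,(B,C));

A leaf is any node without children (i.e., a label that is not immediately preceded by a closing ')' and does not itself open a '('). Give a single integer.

Answer: 12

Derivation:
Newick: ((U,V,(M,(H,A,S)),N),(K,(C,(L,G,Q))));
Scan left-to-right; a leaf is any maximal label run not followed by '(':
  pos 2: leaf 'U' → count = 1
  pos 4: leaf 'V' → count = 2
  pos 7: leaf 'M' → count = 3
  pos 10: leaf 'H' → count = 4
  pos 12: leaf 'A' → count = 5
  pos 14: leaf 'S' → count = 6
  pos 18: leaf 'N' → count = 7
  pos 22: leaf 'K' → count = 8
  pos 25: leaf 'C' → count = 9
  pos 28: leaf 'L' → count = 10
  pos 30: leaf 'G' → count = 11
  pos 32: leaf 'Q' → count = 12
Total leaves: 12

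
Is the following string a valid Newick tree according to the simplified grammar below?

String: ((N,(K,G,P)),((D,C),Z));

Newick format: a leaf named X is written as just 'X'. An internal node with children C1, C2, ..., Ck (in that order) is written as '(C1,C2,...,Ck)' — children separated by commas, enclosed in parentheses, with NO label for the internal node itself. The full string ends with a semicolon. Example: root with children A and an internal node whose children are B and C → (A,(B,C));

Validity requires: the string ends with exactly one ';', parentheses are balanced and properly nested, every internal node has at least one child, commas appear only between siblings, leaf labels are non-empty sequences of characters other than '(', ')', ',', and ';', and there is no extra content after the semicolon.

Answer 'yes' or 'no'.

Input: ((N,(K,G,P)),((D,C),Z));
Paren balance: 5 '(' vs 5 ')' OK
Ends with single ';': True
Full parse: OK
Valid: True

Answer: yes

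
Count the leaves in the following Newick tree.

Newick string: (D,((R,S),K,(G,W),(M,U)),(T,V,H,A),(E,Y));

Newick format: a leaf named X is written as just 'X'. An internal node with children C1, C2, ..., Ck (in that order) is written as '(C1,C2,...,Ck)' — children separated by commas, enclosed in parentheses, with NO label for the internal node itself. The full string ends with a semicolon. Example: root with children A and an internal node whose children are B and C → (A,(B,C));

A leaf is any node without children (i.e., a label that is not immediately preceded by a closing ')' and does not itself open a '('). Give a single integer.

Newick: (D,((R,S),K,(G,W),(M,U)),(T,V,H,A),(E,Y));
Scan left-to-right; a leaf is any maximal label run not followed by '(':
  pos 1: leaf 'D' → count = 1
  pos 5: leaf 'R' → count = 2
  pos 7: leaf 'S' → count = 3
  pos 10: leaf 'K' → count = 4
  pos 13: leaf 'G' → count = 5
  pos 15: leaf 'W' → count = 6
  pos 19: leaf 'M' → count = 7
  pos 21: leaf 'U' → count = 8
  pos 26: leaf 'T' → count = 9
  pos 28: leaf 'V' → count = 10
  pos 30: leaf 'H' → count = 11
  pos 32: leaf 'A' → count = 12
  pos 36: leaf 'E' → count = 13
  pos 38: leaf 'Y' → count = 14
Total leaves: 14

Answer: 14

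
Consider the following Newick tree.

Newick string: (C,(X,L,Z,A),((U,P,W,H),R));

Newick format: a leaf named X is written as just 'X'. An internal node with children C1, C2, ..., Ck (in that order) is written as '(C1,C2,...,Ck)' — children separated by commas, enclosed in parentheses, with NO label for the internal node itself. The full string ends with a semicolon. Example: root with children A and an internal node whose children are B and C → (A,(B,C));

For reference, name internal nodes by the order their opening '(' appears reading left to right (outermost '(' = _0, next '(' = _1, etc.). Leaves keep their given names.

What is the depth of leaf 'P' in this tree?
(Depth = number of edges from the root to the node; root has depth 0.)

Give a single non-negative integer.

Newick: (C,(X,L,Z,A),((U,P,W,H),R));
Naming internals by '(' encounter order: outermost '(' = _0, next = _1, ...
Query node: P
Path from root: _0 -> _2 -> _3 -> P
Depth of P: 3 (number of edges from root)

Answer: 3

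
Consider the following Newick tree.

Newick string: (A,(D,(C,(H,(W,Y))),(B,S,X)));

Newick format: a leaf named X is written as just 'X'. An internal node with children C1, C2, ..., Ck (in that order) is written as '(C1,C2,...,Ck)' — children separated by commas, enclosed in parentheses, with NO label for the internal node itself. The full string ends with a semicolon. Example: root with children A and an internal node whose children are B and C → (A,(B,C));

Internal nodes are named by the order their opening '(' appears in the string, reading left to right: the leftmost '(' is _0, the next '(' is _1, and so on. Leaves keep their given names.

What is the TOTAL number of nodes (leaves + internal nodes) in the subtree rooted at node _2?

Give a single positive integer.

Newick: (A,(D,(C,(H,(W,Y))),(B,S,X)));
Locate _2: it is the '(' at position 6 (the 3rd '(' reading left to right).
Query: subtree rooted at _2
_2: subtree_size = 1 + 6
  C: subtree_size = 1 + 0
  _3: subtree_size = 1 + 4
    H: subtree_size = 1 + 0
    _4: subtree_size = 1 + 2
      W: subtree_size = 1 + 0
      Y: subtree_size = 1 + 0
Total subtree size of _2: 7

Answer: 7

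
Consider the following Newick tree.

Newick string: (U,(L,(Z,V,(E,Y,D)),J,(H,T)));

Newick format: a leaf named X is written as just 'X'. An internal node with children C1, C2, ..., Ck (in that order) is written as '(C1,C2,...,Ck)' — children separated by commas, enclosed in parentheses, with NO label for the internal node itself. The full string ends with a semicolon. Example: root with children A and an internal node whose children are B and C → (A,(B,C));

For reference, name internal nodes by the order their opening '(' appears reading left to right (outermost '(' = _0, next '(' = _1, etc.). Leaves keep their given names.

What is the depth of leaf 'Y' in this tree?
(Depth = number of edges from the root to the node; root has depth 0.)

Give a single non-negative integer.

Newick: (U,(L,(Z,V,(E,Y,D)),J,(H,T)));
Naming internals by '(' encounter order: outermost '(' = _0, next = _1, ...
Query node: Y
Path from root: _0 -> _1 -> _2 -> _3 -> Y
Depth of Y: 4 (number of edges from root)

Answer: 4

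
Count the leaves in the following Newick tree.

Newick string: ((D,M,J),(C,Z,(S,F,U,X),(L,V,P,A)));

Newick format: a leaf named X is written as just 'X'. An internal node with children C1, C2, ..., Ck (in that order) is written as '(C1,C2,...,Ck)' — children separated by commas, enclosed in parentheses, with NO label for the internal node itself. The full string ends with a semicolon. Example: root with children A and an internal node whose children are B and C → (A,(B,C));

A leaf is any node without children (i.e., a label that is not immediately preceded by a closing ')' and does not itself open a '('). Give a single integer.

Answer: 13

Derivation:
Newick: ((D,M,J),(C,Z,(S,F,U,X),(L,V,P,A)));
Scan left-to-right; a leaf is any maximal label run not followed by '(':
  pos 2: leaf 'D' → count = 1
  pos 4: leaf 'M' → count = 2
  pos 6: leaf 'J' → count = 3
  pos 10: leaf 'C' → count = 4
  pos 12: leaf 'Z' → count = 5
  pos 15: leaf 'S' → count = 6
  pos 17: leaf 'F' → count = 7
  pos 19: leaf 'U' → count = 8
  pos 21: leaf 'X' → count = 9
  pos 25: leaf 'L' → count = 10
  pos 27: leaf 'V' → count = 11
  pos 29: leaf 'P' → count = 12
  pos 31: leaf 'A' → count = 13
Total leaves: 13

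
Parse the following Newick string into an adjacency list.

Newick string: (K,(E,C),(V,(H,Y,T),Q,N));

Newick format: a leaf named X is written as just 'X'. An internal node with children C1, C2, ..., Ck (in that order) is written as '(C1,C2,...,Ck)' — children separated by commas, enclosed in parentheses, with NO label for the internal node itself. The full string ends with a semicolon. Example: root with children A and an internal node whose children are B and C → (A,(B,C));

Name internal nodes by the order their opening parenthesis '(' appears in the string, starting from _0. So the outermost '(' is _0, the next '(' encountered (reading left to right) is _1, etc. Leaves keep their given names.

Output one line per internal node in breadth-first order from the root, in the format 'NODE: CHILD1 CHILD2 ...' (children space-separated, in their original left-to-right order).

Answer: _0: K _1 _2
_1: E C
_2: V _3 Q N
_3: H Y T

Derivation:
Input: (K,(E,C),(V,(H,Y,T),Q,N));
Scanning left-to-right, naming '(' by encounter order:
  pos 0: '(' -> open internal node _0 (depth 1)
  pos 3: '(' -> open internal node _1 (depth 2)
  pos 7: ')' -> close internal node _1 (now at depth 1)
  pos 9: '(' -> open internal node _2 (depth 2)
  pos 12: '(' -> open internal node _3 (depth 3)
  pos 18: ')' -> close internal node _3 (now at depth 2)
  pos 23: ')' -> close internal node _2 (now at depth 1)
  pos 24: ')' -> close internal node _0 (now at depth 0)
Total internal nodes: 4
BFS adjacency from root:
  _0: K _1 _2
  _1: E C
  _2: V _3 Q N
  _3: H Y T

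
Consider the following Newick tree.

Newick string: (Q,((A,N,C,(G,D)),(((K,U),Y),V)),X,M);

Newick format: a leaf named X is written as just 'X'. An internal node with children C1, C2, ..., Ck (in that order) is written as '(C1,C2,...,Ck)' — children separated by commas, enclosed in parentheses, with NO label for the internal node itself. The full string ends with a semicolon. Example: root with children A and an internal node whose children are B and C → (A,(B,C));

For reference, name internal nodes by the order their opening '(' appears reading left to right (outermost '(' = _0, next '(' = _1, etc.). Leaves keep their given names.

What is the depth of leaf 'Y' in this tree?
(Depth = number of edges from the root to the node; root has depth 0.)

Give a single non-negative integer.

Answer: 4

Derivation:
Newick: (Q,((A,N,C,(G,D)),(((K,U),Y),V)),X,M);
Naming internals by '(' encounter order: outermost '(' = _0, next = _1, ...
Query node: Y
Path from root: _0 -> _1 -> _4 -> _5 -> Y
Depth of Y: 4 (number of edges from root)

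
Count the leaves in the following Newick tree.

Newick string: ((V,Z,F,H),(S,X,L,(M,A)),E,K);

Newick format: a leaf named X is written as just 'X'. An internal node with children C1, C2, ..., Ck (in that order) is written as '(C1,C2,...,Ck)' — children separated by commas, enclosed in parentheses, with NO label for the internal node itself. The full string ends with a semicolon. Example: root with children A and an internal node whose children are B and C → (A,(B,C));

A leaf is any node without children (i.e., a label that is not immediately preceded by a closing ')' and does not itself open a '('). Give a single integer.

Answer: 11

Derivation:
Newick: ((V,Z,F,H),(S,X,L,(M,A)),E,K);
Scan left-to-right; a leaf is any maximal label run not followed by '(':
  pos 2: leaf 'V' → count = 1
  pos 4: leaf 'Z' → count = 2
  pos 6: leaf 'F' → count = 3
  pos 8: leaf 'H' → count = 4
  pos 12: leaf 'S' → count = 5
  pos 14: leaf 'X' → count = 6
  pos 16: leaf 'L' → count = 7
  pos 19: leaf 'M' → count = 8
  pos 21: leaf 'A' → count = 9
  pos 25: leaf 'E' → count = 10
  pos 27: leaf 'K' → count = 11
Total leaves: 11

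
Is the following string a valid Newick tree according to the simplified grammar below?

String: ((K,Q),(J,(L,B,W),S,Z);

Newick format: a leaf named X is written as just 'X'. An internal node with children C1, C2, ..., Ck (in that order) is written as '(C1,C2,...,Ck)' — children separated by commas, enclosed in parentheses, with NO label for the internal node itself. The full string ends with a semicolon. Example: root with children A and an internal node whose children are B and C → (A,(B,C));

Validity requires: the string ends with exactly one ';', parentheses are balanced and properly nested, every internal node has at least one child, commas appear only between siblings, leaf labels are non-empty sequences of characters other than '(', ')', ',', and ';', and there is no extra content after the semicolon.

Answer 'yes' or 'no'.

Input: ((K,Q),(J,(L,B,W),S,Z);
Paren balance: 4 '(' vs 3 ')' MISMATCH
Ends with single ';': True
Full parse: FAILS (expected , or ) at pos 22)
Valid: False

Answer: no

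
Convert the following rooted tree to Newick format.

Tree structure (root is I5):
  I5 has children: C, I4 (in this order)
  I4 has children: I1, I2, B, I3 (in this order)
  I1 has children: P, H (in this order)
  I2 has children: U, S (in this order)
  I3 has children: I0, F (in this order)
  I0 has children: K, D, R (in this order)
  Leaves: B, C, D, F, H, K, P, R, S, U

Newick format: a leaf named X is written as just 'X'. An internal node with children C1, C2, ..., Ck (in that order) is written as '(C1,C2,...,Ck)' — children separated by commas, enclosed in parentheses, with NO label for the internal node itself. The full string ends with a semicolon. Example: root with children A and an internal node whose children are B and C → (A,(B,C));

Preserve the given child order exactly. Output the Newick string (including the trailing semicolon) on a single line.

Answer: (C,((P,H),(U,S),B,((K,D,R),F)));

Derivation:
internal I5 with children ['C', 'I4']
  leaf 'C' → 'C'
  internal I4 with children ['I1', 'I2', 'B', 'I3']
    internal I1 with children ['P', 'H']
      leaf 'P' → 'P'
      leaf 'H' → 'H'
    → '(P,H)'
    internal I2 with children ['U', 'S']
      leaf 'U' → 'U'
      leaf 'S' → 'S'
    → '(U,S)'
    leaf 'B' → 'B'
    internal I3 with children ['I0', 'F']
      internal I0 with children ['K', 'D', 'R']
        leaf 'K' → 'K'
        leaf 'D' → 'D'
        leaf 'R' → 'R'
      → '(K,D,R)'
      leaf 'F' → 'F'
    → '((K,D,R),F)'
  → '((P,H),(U,S),B,((K,D,R),F))'
→ '(C,((P,H),(U,S),B,((K,D,R),F)))'
Final: (C,((P,H),(U,S),B,((K,D,R),F)));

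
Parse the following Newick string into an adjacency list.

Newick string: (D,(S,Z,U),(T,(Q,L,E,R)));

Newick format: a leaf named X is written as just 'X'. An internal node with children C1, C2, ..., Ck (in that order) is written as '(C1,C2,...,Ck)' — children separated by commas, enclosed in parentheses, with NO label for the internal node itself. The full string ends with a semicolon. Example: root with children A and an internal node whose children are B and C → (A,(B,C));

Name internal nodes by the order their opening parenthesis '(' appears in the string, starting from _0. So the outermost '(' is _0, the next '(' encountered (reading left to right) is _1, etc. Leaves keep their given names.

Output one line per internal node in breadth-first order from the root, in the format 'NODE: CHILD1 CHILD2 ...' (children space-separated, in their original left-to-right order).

Input: (D,(S,Z,U),(T,(Q,L,E,R)));
Scanning left-to-right, naming '(' by encounter order:
  pos 0: '(' -> open internal node _0 (depth 1)
  pos 3: '(' -> open internal node _1 (depth 2)
  pos 9: ')' -> close internal node _1 (now at depth 1)
  pos 11: '(' -> open internal node _2 (depth 2)
  pos 14: '(' -> open internal node _3 (depth 3)
  pos 22: ')' -> close internal node _3 (now at depth 2)
  pos 23: ')' -> close internal node _2 (now at depth 1)
  pos 24: ')' -> close internal node _0 (now at depth 0)
Total internal nodes: 4
BFS adjacency from root:
  _0: D _1 _2
  _1: S Z U
  _2: T _3
  _3: Q L E R

Answer: _0: D _1 _2
_1: S Z U
_2: T _3
_3: Q L E R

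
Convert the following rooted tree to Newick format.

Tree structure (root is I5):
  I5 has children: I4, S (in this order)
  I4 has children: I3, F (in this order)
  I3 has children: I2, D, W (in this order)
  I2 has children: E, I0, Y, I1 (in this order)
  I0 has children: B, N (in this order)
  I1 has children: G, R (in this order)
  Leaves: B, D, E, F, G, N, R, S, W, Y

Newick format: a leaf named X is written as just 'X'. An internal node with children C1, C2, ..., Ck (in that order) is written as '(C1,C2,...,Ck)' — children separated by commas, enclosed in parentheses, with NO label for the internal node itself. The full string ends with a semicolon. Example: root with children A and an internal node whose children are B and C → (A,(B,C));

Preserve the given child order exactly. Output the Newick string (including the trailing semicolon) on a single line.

Answer: ((((E,(B,N),Y,(G,R)),D,W),F),S);

Derivation:
internal I5 with children ['I4', 'S']
  internal I4 with children ['I3', 'F']
    internal I3 with children ['I2', 'D', 'W']
      internal I2 with children ['E', 'I0', 'Y', 'I1']
        leaf 'E' → 'E'
        internal I0 with children ['B', 'N']
          leaf 'B' → 'B'
          leaf 'N' → 'N'
        → '(B,N)'
        leaf 'Y' → 'Y'
        internal I1 with children ['G', 'R']
          leaf 'G' → 'G'
          leaf 'R' → 'R'
        → '(G,R)'
      → '(E,(B,N),Y,(G,R))'
      leaf 'D' → 'D'
      leaf 'W' → 'W'
    → '((E,(B,N),Y,(G,R)),D,W)'
    leaf 'F' → 'F'
  → '(((E,(B,N),Y,(G,R)),D,W),F)'
  leaf 'S' → 'S'
→ '((((E,(B,N),Y,(G,R)),D,W),F),S)'
Final: ((((E,(B,N),Y,(G,R)),D,W),F),S);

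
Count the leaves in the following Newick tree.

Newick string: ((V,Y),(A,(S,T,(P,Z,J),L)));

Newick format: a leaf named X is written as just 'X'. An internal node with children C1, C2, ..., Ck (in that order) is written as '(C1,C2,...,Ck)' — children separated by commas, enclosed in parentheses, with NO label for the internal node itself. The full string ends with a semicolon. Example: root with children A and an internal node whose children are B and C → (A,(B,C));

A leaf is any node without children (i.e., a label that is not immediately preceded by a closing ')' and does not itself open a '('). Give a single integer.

Newick: ((V,Y),(A,(S,T,(P,Z,J),L)));
Scan left-to-right; a leaf is any maximal label run not followed by '(':
  pos 2: leaf 'V' → count = 1
  pos 4: leaf 'Y' → count = 2
  pos 8: leaf 'A' → count = 3
  pos 11: leaf 'S' → count = 4
  pos 13: leaf 'T' → count = 5
  pos 16: leaf 'P' → count = 6
  pos 18: leaf 'Z' → count = 7
  pos 20: leaf 'J' → count = 8
  pos 23: leaf 'L' → count = 9
Total leaves: 9

Answer: 9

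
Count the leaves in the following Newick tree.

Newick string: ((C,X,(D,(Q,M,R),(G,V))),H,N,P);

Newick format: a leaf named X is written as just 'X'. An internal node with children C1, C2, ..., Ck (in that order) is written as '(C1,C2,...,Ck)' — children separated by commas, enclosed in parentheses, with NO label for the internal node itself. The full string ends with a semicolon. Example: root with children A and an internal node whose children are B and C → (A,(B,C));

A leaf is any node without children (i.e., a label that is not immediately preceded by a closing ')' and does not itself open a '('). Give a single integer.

Answer: 11

Derivation:
Newick: ((C,X,(D,(Q,M,R),(G,V))),H,N,P);
Scan left-to-right; a leaf is any maximal label run not followed by '(':
  pos 2: leaf 'C' → count = 1
  pos 4: leaf 'X' → count = 2
  pos 7: leaf 'D' → count = 3
  pos 10: leaf 'Q' → count = 4
  pos 12: leaf 'M' → count = 5
  pos 14: leaf 'R' → count = 6
  pos 18: leaf 'G' → count = 7
  pos 20: leaf 'V' → count = 8
  pos 25: leaf 'H' → count = 9
  pos 27: leaf 'N' → count = 10
  pos 29: leaf 'P' → count = 11
Total leaves: 11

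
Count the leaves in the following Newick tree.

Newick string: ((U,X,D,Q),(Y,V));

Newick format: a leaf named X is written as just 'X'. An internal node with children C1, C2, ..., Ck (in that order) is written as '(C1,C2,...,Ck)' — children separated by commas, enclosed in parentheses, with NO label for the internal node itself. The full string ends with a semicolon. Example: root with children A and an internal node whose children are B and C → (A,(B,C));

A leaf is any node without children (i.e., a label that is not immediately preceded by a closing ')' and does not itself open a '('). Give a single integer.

Answer: 6

Derivation:
Newick: ((U,X,D,Q),(Y,V));
Scan left-to-right; a leaf is any maximal label run not followed by '(':
  pos 2: leaf 'U' → count = 1
  pos 4: leaf 'X' → count = 2
  pos 6: leaf 'D' → count = 3
  pos 8: leaf 'Q' → count = 4
  pos 12: leaf 'Y' → count = 5
  pos 14: leaf 'V' → count = 6
Total leaves: 6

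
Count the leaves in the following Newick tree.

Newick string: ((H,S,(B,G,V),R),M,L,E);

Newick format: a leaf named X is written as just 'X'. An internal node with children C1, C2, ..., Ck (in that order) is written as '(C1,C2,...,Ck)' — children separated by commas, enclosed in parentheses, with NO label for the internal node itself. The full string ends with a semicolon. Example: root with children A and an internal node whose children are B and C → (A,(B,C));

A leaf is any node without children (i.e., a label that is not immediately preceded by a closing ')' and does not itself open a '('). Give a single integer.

Answer: 9

Derivation:
Newick: ((H,S,(B,G,V),R),M,L,E);
Scan left-to-right; a leaf is any maximal label run not followed by '(':
  pos 2: leaf 'H' → count = 1
  pos 4: leaf 'S' → count = 2
  pos 7: leaf 'B' → count = 3
  pos 9: leaf 'G' → count = 4
  pos 11: leaf 'V' → count = 5
  pos 14: leaf 'R' → count = 6
  pos 17: leaf 'M' → count = 7
  pos 19: leaf 'L' → count = 8
  pos 21: leaf 'E' → count = 9
Total leaves: 9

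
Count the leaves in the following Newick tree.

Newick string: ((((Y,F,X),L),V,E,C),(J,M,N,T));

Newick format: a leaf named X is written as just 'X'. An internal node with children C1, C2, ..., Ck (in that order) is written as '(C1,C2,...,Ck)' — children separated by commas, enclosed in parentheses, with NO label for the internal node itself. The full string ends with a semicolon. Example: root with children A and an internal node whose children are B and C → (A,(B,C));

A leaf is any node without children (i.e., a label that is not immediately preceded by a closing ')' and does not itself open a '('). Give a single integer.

Answer: 11

Derivation:
Newick: ((((Y,F,X),L),V,E,C),(J,M,N,T));
Scan left-to-right; a leaf is any maximal label run not followed by '(':
  pos 4: leaf 'Y' → count = 1
  pos 6: leaf 'F' → count = 2
  pos 8: leaf 'X' → count = 3
  pos 11: leaf 'L' → count = 4
  pos 14: leaf 'V' → count = 5
  pos 16: leaf 'E' → count = 6
  pos 18: leaf 'C' → count = 7
  pos 22: leaf 'J' → count = 8
  pos 24: leaf 'M' → count = 9
  pos 26: leaf 'N' → count = 10
  pos 28: leaf 'T' → count = 11
Total leaves: 11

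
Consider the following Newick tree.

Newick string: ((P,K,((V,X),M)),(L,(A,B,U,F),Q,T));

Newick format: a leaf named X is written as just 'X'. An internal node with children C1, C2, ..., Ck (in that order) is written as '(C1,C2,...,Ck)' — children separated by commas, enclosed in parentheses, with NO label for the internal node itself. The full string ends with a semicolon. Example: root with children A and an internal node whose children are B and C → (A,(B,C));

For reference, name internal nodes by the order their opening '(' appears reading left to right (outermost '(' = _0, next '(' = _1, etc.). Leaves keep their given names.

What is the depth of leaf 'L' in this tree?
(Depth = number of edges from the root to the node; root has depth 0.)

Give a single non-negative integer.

Newick: ((P,K,((V,X),M)),(L,(A,B,U,F),Q,T));
Naming internals by '(' encounter order: outermost '(' = _0, next = _1, ...
Query node: L
Path from root: _0 -> _4 -> L
Depth of L: 2 (number of edges from root)

Answer: 2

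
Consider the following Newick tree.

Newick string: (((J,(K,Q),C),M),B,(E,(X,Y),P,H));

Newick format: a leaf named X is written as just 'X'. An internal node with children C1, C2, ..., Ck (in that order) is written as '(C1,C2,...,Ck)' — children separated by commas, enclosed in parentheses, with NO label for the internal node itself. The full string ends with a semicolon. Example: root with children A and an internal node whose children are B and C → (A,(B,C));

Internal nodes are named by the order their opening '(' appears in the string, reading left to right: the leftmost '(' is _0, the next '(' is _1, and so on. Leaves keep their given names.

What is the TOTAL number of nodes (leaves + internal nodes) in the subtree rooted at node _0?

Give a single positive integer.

Newick: (((J,(K,Q),C),M),B,(E,(X,Y),P,H));
Locate _0: it is the '(' at position 0 (the 1st '(' reading left to right).
Query: subtree rooted at _0
_0: subtree_size = 1 + 16
  _1: subtree_size = 1 + 7
    _2: subtree_size = 1 + 5
      J: subtree_size = 1 + 0
      _3: subtree_size = 1 + 2
        K: subtree_size = 1 + 0
        Q: subtree_size = 1 + 0
      C: subtree_size = 1 + 0
    M: subtree_size = 1 + 0
  B: subtree_size = 1 + 0
  _4: subtree_size = 1 + 6
    E: subtree_size = 1 + 0
    _5: subtree_size = 1 + 2
      X: subtree_size = 1 + 0
      Y: subtree_size = 1 + 0
    P: subtree_size = 1 + 0
    H: subtree_size = 1 + 0
Total subtree size of _0: 17

Answer: 17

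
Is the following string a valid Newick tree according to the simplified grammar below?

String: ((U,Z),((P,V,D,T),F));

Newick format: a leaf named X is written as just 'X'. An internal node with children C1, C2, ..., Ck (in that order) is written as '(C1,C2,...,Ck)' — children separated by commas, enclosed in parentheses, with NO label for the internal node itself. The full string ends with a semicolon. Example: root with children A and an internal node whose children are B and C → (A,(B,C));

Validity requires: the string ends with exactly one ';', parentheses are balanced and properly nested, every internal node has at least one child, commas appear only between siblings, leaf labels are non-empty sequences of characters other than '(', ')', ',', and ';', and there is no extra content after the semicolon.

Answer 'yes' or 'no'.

Input: ((U,Z),((P,V,D,T),F));
Paren balance: 4 '(' vs 4 ')' OK
Ends with single ';': True
Full parse: OK
Valid: True

Answer: yes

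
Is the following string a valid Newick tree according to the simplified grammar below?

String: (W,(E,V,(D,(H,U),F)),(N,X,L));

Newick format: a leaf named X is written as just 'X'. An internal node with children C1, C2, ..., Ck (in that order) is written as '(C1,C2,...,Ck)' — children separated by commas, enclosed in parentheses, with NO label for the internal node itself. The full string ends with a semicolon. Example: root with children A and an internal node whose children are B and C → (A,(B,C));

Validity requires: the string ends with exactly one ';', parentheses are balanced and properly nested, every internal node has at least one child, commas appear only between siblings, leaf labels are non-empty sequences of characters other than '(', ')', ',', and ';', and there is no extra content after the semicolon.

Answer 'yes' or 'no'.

Input: (W,(E,V,(D,(H,U),F)),(N,X,L));
Paren balance: 5 '(' vs 5 ')' OK
Ends with single ';': True
Full parse: OK
Valid: True

Answer: yes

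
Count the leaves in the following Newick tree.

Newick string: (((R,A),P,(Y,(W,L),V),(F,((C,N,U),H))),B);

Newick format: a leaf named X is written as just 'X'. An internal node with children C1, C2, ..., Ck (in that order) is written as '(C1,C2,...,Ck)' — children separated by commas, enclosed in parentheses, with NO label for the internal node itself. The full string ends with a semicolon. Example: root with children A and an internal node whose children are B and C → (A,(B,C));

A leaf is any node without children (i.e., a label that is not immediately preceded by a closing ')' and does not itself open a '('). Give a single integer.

Answer: 13

Derivation:
Newick: (((R,A),P,(Y,(W,L),V),(F,((C,N,U),H))),B);
Scan left-to-right; a leaf is any maximal label run not followed by '(':
  pos 3: leaf 'R' → count = 1
  pos 5: leaf 'A' → count = 2
  pos 8: leaf 'P' → count = 3
  pos 11: leaf 'Y' → count = 4
  pos 14: leaf 'W' → count = 5
  pos 16: leaf 'L' → count = 6
  pos 19: leaf 'V' → count = 7
  pos 23: leaf 'F' → count = 8
  pos 27: leaf 'C' → count = 9
  pos 29: leaf 'N' → count = 10
  pos 31: leaf 'U' → count = 11
  pos 34: leaf 'H' → count = 12
  pos 39: leaf 'B' → count = 13
Total leaves: 13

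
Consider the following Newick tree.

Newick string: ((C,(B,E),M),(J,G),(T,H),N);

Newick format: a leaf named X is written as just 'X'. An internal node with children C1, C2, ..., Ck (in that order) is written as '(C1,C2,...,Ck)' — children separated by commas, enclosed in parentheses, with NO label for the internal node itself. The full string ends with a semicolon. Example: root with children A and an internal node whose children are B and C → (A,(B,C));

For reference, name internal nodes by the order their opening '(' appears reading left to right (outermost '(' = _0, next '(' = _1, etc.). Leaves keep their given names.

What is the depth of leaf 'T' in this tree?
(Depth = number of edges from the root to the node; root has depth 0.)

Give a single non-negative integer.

Answer: 2

Derivation:
Newick: ((C,(B,E),M),(J,G),(T,H),N);
Naming internals by '(' encounter order: outermost '(' = _0, next = _1, ...
Query node: T
Path from root: _0 -> _4 -> T
Depth of T: 2 (number of edges from root)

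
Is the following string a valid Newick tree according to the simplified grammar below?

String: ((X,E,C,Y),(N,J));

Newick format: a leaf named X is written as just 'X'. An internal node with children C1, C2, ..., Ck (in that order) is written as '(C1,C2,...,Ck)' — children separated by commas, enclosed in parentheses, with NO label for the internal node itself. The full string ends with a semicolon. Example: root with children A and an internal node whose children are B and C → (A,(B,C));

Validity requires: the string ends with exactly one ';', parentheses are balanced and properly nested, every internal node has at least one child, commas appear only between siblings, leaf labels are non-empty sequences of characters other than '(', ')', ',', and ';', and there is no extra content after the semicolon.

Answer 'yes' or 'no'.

Answer: yes

Derivation:
Input: ((X,E,C,Y),(N,J));
Paren balance: 3 '(' vs 3 ')' OK
Ends with single ';': True
Full parse: OK
Valid: True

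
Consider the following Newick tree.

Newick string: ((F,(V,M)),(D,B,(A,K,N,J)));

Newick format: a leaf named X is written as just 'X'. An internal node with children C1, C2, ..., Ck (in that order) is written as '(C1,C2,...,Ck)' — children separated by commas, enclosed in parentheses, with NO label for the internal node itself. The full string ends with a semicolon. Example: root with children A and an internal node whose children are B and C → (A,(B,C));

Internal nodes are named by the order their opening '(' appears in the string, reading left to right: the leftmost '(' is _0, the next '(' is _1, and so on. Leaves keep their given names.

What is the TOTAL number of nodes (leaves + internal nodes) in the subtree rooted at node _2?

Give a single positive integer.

Newick: ((F,(V,M)),(D,B,(A,K,N,J)));
Locate _2: it is the '(' at position 4 (the 3rd '(' reading left to right).
Query: subtree rooted at _2
_2: subtree_size = 1 + 2
  V: subtree_size = 1 + 0
  M: subtree_size = 1 + 0
Total subtree size of _2: 3

Answer: 3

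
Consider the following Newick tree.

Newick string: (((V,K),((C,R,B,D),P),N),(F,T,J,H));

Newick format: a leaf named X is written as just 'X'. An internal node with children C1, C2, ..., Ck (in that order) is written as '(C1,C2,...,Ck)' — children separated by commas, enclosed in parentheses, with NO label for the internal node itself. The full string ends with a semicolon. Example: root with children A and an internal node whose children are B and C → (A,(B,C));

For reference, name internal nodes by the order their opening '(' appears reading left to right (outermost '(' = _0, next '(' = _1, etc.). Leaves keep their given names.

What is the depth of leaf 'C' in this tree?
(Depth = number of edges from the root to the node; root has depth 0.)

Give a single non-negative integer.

Newick: (((V,K),((C,R,B,D),P),N),(F,T,J,H));
Naming internals by '(' encounter order: outermost '(' = _0, next = _1, ...
Query node: C
Path from root: _0 -> _1 -> _3 -> _4 -> C
Depth of C: 4 (number of edges from root)

Answer: 4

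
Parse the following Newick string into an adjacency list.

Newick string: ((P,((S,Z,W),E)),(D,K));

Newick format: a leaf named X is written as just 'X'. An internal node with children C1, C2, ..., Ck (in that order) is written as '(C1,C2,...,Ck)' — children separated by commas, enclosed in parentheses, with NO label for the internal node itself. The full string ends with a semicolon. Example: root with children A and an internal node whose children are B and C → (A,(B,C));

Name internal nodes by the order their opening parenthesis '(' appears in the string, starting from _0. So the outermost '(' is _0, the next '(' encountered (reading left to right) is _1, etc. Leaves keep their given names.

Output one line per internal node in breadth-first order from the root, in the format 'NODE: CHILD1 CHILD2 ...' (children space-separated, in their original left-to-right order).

Input: ((P,((S,Z,W),E)),(D,K));
Scanning left-to-right, naming '(' by encounter order:
  pos 0: '(' -> open internal node _0 (depth 1)
  pos 1: '(' -> open internal node _1 (depth 2)
  pos 4: '(' -> open internal node _2 (depth 3)
  pos 5: '(' -> open internal node _3 (depth 4)
  pos 11: ')' -> close internal node _3 (now at depth 3)
  pos 14: ')' -> close internal node _2 (now at depth 2)
  pos 15: ')' -> close internal node _1 (now at depth 1)
  pos 17: '(' -> open internal node _4 (depth 2)
  pos 21: ')' -> close internal node _4 (now at depth 1)
  pos 22: ')' -> close internal node _0 (now at depth 0)
Total internal nodes: 5
BFS adjacency from root:
  _0: _1 _4
  _1: P _2
  _4: D K
  _2: _3 E
  _3: S Z W

Answer: _0: _1 _4
_1: P _2
_4: D K
_2: _3 E
_3: S Z W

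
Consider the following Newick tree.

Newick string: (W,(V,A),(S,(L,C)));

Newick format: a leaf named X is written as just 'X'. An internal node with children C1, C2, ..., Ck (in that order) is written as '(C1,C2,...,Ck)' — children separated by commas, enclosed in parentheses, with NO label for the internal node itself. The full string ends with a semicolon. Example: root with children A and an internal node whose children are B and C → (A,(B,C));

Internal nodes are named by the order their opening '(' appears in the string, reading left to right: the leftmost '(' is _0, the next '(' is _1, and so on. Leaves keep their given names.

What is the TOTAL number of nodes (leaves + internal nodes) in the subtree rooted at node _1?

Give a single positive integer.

Answer: 3

Derivation:
Newick: (W,(V,A),(S,(L,C)));
Locate _1: it is the '(' at position 3 (the 2nd '(' reading left to right).
Query: subtree rooted at _1
_1: subtree_size = 1 + 2
  V: subtree_size = 1 + 0
  A: subtree_size = 1 + 0
Total subtree size of _1: 3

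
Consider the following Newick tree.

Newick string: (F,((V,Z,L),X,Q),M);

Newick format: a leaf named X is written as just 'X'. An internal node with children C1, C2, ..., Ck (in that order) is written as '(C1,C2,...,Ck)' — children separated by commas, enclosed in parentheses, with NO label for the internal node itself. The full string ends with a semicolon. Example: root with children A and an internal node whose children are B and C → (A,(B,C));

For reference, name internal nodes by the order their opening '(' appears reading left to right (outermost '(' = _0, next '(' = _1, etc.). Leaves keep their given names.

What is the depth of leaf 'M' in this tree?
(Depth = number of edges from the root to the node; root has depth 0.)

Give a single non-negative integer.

Answer: 1

Derivation:
Newick: (F,((V,Z,L),X,Q),M);
Naming internals by '(' encounter order: outermost '(' = _0, next = _1, ...
Query node: M
Path from root: _0 -> M
Depth of M: 1 (number of edges from root)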